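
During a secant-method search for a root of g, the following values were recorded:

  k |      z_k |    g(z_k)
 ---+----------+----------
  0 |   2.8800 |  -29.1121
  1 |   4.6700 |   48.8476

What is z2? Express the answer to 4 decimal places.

z2 = 4.6700 − 48.8476·(4.6700 − 2.8800) / (48.8476 − (-29.1121))
   = 4.6700 − (87.437204)/(77.959700) = 3.548431

3.5484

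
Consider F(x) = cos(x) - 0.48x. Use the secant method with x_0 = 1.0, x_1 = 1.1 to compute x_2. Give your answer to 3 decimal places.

1.045

F(1.0) = 0.06030, F(1.1) = -0.07440
x_2 = 1.10000 − (-0.07440)·(1.10000 − 1.00000) / (-0.07440 − 0.06030) = 1.10000 − (-0.00744)/(-0.13471) = 1.04477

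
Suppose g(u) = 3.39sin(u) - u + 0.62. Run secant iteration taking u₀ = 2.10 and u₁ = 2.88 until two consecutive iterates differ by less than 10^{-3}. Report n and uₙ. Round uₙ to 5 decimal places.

g(2.10) = 1.4462798, g(2.88) = -1.3832804
u₂ = 2.8800000 − (-1.3832804)·(0.7800000)/(-2.8295602) = 2.4986832;  |Δ| = 0.3813168
g(2.4986832) = 0.1537117
u₃ = 2.4986832 − 0.1537117·(-0.3813168)/(1.5369921) = 2.5368180;  |Δ| = 0.0381348
g(2.5368180) = 0.0106570
u₄ = 2.5368180 − 0.0106570·(0.0381348)/(-0.1430547) = 2.5396589;  |Δ| = 0.0028409
g(2.5396589) = -0.0001141
u₅ = 2.5396589 − (-0.0001141)·(0.0028409)/(-0.0107711) = 2.5396288;  |Δ| = 0.0000301
|u₅ − u₄| = 0.0000301 < 10^{-3}

n = 5, uₙ = 2.53963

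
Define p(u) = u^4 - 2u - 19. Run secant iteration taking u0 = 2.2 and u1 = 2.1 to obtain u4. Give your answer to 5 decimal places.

2.19937

p(2.2) = 0.0256000, p(2.1) = -3.7519000
u2 = 2.1000000 − (-3.7519000)·(2.1000000 − 2.2000000) / (-3.7519000 − 0.0256000) = 2.1000000 − (0.3751900)/(-3.7775000) = 2.1993223
p(2.1993223) = -0.0018957
u3 = 2.1993223 − (-0.0018957)·(2.1993223 − 2.1000000) / (-0.0018957 − (-3.7519000)) = 2.1993223 − (-0.0001883)/(3.7500043) = 2.1993725
p(2.1993725) = 0.0001405
u4 = 2.1993725 − 0.0001405·(2.1993725 − 2.1993223) / (0.0001405 − (-0.0018957)) = 2.1993725 − (0.0000000)/(0.0020362) = 2.1993690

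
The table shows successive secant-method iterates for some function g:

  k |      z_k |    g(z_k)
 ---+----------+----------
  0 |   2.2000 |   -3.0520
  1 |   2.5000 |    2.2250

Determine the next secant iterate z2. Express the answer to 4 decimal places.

z2 = 2.5000 − 2.2250·(2.5000 − 2.2000) / (2.2250 − (-3.0520))
   = 2.5000 − (0.667500)/(5.277000) = 2.373508

2.3735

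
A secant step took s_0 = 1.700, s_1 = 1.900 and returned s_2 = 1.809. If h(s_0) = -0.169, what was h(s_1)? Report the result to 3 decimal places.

The secant line through (1.700, -0.169) and (1.900, h(s_1)) crosses zero at s_2 = 1.809.
So (1.700, -0.169), (1.900, h(s_1)), (1.809, 0) are collinear:
h(s_1) = -0.169 · (1.900 − 1.809) / (1.700 − 1.809) = -0.169 · (0.09100)/(-0.10900) = 0.14109

0.141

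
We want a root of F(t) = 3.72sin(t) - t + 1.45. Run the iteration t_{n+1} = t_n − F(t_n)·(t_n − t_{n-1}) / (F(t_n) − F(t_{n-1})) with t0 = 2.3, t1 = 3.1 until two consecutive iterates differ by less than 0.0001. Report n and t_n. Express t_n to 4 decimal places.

F(2.3) = 1.924023, F(3.1) = -1.495320
t2 = 3.100000 − (-1.495320)·(0.800000)/(-3.419343) = 2.750150;  |Δ| = 0.349850
F(2.750150) = 0.119111
t3 = 2.750150 − 0.119111·(-0.349850)/(1.614431) = 2.775962;  |Δ| = 0.025812
F(2.775962) = 0.004081
t4 = 2.775962 − 0.004081·(0.025812)/(-0.115031) = 2.776878;  |Δ| = 0.000916
F(2.776878) = -0.000017
t5 = 2.776878 − (-0.000017)·(0.000916)/(-0.004097) = 2.776874;  |Δ| = 0.000004
|t5 − t4| = 0.000004 < 0.0001

n = 5, t_n = 2.7769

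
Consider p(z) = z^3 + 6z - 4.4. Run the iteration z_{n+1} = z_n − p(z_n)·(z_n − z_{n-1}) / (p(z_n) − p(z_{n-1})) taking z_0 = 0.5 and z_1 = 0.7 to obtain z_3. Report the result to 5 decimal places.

p(0.5) = -1.2750000, p(0.7) = 0.1430000
z_2 = 0.7000000 − 0.1430000·(0.7000000 − 0.5000000) / (0.1430000 − (-1.2750000)) = 0.7000000 − (0.0286000)/(1.4180000) = 0.6798307
p(0.6798307) = -0.0068182
z_3 = 0.6798307 − (-0.0068182)·(0.6798307 − 0.7000000) / (-0.0068182 − 0.1430000) = 0.6798307 − (0.0001375)/(-0.1498182) = 0.6807487

0.68075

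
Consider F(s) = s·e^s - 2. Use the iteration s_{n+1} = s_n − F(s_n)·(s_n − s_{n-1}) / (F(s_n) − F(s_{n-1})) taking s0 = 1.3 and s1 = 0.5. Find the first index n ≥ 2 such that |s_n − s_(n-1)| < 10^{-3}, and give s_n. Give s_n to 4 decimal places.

n = 6, s_n = 0.8526

F(1.3) = 2.770086, F(0.5) = -1.175639
s2 = 0.500000 − (-1.175639)·(-0.800000)/(-3.945725) = 0.738362;  |Δ| = 0.238362
F(0.738362) = -0.454973
s3 = 0.738362 − (-0.454973)·(0.238362)/(0.720666) = 0.888846;  |Δ| = 0.150484
F(0.888846) = 0.161957
s4 = 0.888846 − 0.161957·(0.150484)/(0.616930) = 0.849341;  |Δ| = 0.039505
F(0.849341) = -0.014153
s5 = 0.849341 − (-0.014153)·(-0.039505)/(-0.176110) = 0.852515;  |Δ| = 0.003175
F(0.852515) = -0.000392
s6 = 0.852515 − (-0.000392)·(0.003175)/(0.013761) = 0.852606;  |Δ| = 0.000090
|s6 − s5| = 0.000090 < 10^{-3}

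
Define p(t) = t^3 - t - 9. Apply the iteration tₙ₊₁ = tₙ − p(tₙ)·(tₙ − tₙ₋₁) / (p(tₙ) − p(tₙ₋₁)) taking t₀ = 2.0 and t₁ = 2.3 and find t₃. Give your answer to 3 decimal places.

p(2.0) = -3.00000, p(2.3) = 0.86700
t₂ = 2.30000 − 0.86700·(2.30000 − 2.00000) / (0.86700 − (-3.00000)) = 2.30000 − (0.26010)/(3.86700) = 2.23274
p(2.23274) = -0.10227
t₃ = 2.23274 − (-0.10227)·(2.23274 − 2.30000) / (-0.10227 − 0.86700) = 2.23274 − (0.00688)/(-0.96927) = 2.23984

2.240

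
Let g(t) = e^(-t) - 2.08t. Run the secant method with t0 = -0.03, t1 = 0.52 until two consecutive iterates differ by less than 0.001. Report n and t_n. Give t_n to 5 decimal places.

g(-0.03) = 1.0928545, g(0.52) = -0.4870795
t2 = 0.5200000 − (-0.4870795)·(0.5500000)/(-1.5799340) = 0.3504399;  |Δ| = 0.1695601
g(0.3504399) = -0.0245369
t3 = 0.3504399 − (-0.0245369)·(-0.1695601)/(0.4625425) = 0.3414451;  |Δ| = 0.0089948
g(0.3414451) = 0.0005366
t4 = 0.3414451 − 0.0005366·(-0.0089948)/(0.0250736) = 0.3416376;  |Δ| = 0.0001925
|t4 − t3| = 0.0001925 < 0.001

n = 4, t_n = 0.34164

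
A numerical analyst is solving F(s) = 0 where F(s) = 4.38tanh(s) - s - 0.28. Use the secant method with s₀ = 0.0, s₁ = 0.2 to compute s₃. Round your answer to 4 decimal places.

F(0.0) = -0.280000, F(0.2) = 0.384504
s₂ = 0.200000 − 0.384504·(0.200000 − 0.000000) / (0.384504 − (-0.280000)) = 0.200000 − (0.076901)/(0.664504) = 0.084273
F(0.084273) = 0.003973
s₃ = 0.084273 − 0.003973·(0.084273 − 0.200000) / (0.003973 − 0.384504) = 0.084273 − (-0.000460)/(-0.380531) = 0.083065

0.0831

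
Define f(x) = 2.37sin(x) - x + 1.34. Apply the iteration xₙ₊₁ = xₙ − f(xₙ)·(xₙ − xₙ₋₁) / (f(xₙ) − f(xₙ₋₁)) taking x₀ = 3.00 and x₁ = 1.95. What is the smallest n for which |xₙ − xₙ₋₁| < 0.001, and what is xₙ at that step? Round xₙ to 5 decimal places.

f(3.00) = -1.3255456, f(1.95) = 1.5916345
x₂ = 1.9500000 − 1.5916345·(-1.0500000)/(2.9171801) = 2.5228876;  |Δ| = 0.5728876
f(2.5228876) = 0.1916668
x₃ = 2.5228876 − 0.1916668·(0.5728876)/(-1.3999677) = 2.6013205;  |Δ| = 0.0784329
f(2.6013205) = -0.0422650
x₄ = 2.6013205 − (-0.0422650)·(0.0784329)/(-0.2339318) = 2.5871498;  |Δ| = 0.0141707
f(2.5871498) = 0.0005833
x₅ = 2.5871498 − 0.0005833·(-0.0141707)/(0.0428483) = 2.5873427;  |Δ| = 0.0001929
|x₅ − x₄| = 0.0001929 < 0.001

n = 5, xₙ = 2.58734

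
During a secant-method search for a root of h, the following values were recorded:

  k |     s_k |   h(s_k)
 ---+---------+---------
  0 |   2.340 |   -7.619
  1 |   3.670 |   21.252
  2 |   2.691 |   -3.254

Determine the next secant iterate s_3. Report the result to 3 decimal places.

s_3 = 2.691 − (-3.254)·(2.691 − 3.670) / (-3.254 − 21.252)
   = 2.691 − (3.18567)/(-24.50600) = 2.82100

2.821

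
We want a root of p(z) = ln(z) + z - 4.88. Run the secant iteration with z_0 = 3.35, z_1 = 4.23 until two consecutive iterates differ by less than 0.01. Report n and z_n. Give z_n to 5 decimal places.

p(3.35) = -0.3210397, p(4.23) = 0.7922020
z_2 = 4.2300000 − 0.7922020·(0.8800000)/(1.1132416) = 3.6037768;  |Δ| = 0.6262232
p(3.6037768) = 0.0057592
z_3 = 3.6037768 − 0.0057592·(-0.6262232)/(-0.7864428) = 3.5991909;  |Δ| = 0.0045859
|z_3 − z_2| = 0.0045859 < 0.01

n = 3, z_n = 3.59919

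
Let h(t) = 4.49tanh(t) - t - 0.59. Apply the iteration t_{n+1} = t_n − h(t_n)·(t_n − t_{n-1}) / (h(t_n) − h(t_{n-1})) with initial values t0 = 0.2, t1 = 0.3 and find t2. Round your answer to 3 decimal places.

h(0.2) = 0.09622, h(0.3) = 0.41799
t2 = 0.30000 − 0.41799·(0.30000 − 0.20000) / (0.41799 − 0.09622) = 0.30000 − (0.04180)/(0.32178) = 0.17010

0.170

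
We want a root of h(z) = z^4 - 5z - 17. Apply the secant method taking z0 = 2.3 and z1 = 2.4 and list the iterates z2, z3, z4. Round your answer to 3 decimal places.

2.311, 2.312, 2.312

h(2.3) = -0.51590, h(2.4) = 4.17760
z2 = 2.40000 − 4.17760·(2.40000 − 2.30000) / (4.17760 − (-0.51590)) = 2.40000 − (0.41776)/(4.69350) = 2.31099
h(2.31099) = -0.03206
z3 = 2.31099 − (-0.03206)·(2.31099 − 2.40000) / (-0.03206 − 4.17760) = 2.31099 − (0.00285)/(-4.20966) = 2.31167
h(2.31167) = -0.00197
z4 = 2.31167 − (-0.00197)·(2.31167 − 2.31099) / (-0.00197 − (-0.03206)) = 2.31167 − (0.00000)/(0.03009) = 2.31171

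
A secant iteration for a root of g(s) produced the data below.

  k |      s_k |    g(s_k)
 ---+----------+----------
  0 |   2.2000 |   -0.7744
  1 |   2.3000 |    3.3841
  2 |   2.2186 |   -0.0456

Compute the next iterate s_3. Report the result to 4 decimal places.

2.2197

s_3 = 2.2186 − (-0.0456)·(2.2186 − 2.3000) / (-0.0456 − 3.3841)
   = 2.2186 − (0.003712)/(-3.429700) = 2.219682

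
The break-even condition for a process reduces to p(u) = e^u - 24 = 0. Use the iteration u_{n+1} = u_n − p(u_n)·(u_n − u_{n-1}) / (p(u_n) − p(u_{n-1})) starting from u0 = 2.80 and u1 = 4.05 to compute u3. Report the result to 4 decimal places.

p(2.80) = -7.555353, p(4.05) = 33.397457
u2 = 4.050000 − 33.397457·(4.050000 − 2.800000) / (33.397457 − (-7.555353)) = 4.050000 − (41.746821)/(40.952810) = 3.030612
p(3.030612) = -3.290106
u3 = 3.030612 − (-3.290106)·(3.030612 − 4.050000) / (-3.290106 − 33.397457) = 3.030612 − (3.353896)/(-36.687563) = 3.122029

3.1220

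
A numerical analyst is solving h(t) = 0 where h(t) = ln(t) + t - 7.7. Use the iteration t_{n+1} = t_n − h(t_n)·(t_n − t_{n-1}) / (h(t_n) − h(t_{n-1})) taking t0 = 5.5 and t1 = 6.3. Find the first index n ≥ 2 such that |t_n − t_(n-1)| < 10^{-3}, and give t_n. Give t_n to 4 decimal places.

h(5.5) = -0.495252, h(6.3) = 0.440550
t2 = 6.300000 − 0.440550·(0.800000)/(0.935802) = 5.923382;  |Δ| = 0.376618
h(5.923382) = 0.002290
t3 = 5.923382 − 0.002290·(-0.376618)/(-0.438260) = 5.921414;  |Δ| = 0.001968
h(5.921414) = -0.000010
t4 = 5.921414 − (-0.000010)·(-0.001968)/(-0.002300) = 5.921423;  |Δ| = 0.000009
|t4 − t3| = 0.000009 < 10^{-3}

n = 4, t_n = 5.9214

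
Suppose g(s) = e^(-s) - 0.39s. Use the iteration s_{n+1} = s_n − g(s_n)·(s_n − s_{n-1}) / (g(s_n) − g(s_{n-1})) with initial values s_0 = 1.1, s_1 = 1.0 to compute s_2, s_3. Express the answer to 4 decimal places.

g(1.1) = -0.096129, g(1.0) = -0.022121
s_2 = 1.000000 − (-0.022121)·(1.000000 − 1.100000) / (-0.022121 − (-0.096129)) = 1.000000 − (0.002212)/(0.074008) = 0.970111
g(0.970111) = 0.000698
s_3 = 0.970111 − 0.000698·(0.970111 − 1.000000) / (0.000698 − (-0.022121)) = 0.970111 − (-0.000021)/(0.022818) = 0.971025

0.9701, 0.9710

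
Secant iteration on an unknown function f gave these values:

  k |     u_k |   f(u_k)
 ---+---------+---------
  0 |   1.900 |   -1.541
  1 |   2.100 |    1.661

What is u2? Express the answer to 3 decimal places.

u2 = 2.100 − 1.661·(2.100 − 1.900) / (1.661 − (-1.541))
   = 2.100 − (0.33220)/(3.20200) = 1.99625

1.996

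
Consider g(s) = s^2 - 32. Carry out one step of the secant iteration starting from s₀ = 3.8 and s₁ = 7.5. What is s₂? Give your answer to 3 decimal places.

5.354

g(3.8) = -17.56000, g(7.5) = 24.25000
s₂ = 7.50000 − 24.25000·(7.50000 − 3.80000) / (24.25000 − (-17.56000)) = 7.50000 − (89.72500)/(41.81000) = 5.35398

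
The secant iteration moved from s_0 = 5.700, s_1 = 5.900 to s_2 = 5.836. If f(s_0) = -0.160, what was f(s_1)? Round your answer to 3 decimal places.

The secant line through (5.700, -0.160) and (5.900, f(s_1)) crosses zero at s_2 = 5.836.
So (5.700, -0.160), (5.900, f(s_1)), (5.836, 0) are collinear:
f(s_1) = -0.160 · (5.900 − 5.836) / (5.700 − 5.836) = -0.160 · (0.06400)/(-0.13600) = 0.07529

0.075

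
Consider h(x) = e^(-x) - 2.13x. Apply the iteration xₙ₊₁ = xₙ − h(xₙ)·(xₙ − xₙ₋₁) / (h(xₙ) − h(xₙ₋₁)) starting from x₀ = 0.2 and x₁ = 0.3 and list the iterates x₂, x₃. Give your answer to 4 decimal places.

h(0.2) = 0.392731, h(0.3) = 0.101818
x₂ = 0.300000 − 0.101818·(0.300000 − 0.200000) / (0.101818 − 0.392731) = 0.300000 − (0.010182)/(-0.290913) = 0.335000
h(0.335000) = 0.001789
x₃ = 0.335000 − 0.001789·(0.335000 − 0.300000) / (0.001789 − 0.101818) = 0.335000 − (0.000063)/(-0.100029) = 0.335626

0.3350, 0.3356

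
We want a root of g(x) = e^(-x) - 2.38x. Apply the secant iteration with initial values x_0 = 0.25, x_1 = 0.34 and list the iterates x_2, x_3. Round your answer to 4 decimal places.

g(0.25) = 0.183801, g(0.34) = -0.097430
x_2 = 0.340000 − (-0.097430)·(0.340000 − 0.250000) / (-0.097430 − 0.183801) = 0.340000 − (-0.008769)/(-0.281230) = 0.308820
g(0.308820) = -0.000680
x_3 = 0.308820 − (-0.000680)·(0.308820 − 0.340000) / (-0.000680 − (-0.097430)) = 0.308820 − (0.000021)/(0.096750) = 0.308601

0.3088, 0.3086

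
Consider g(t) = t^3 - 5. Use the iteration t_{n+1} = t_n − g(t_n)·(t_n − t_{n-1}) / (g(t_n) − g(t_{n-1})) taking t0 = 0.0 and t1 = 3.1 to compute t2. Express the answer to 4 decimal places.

0.5203

g(0.0) = -5.000000, g(3.1) = 24.791000
t2 = 3.100000 − 24.791000·(3.100000 − 0.000000) / (24.791000 − (-5.000000)) = 3.100000 − (76.852100)/(29.791000) = 0.520291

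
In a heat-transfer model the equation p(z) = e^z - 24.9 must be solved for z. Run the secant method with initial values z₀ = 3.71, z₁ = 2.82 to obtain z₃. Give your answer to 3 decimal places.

3.235

p(3.71) = 15.95381, p(2.82) = -8.12315
z₂ = 2.82000 − (-8.12315)·(2.82000 − 3.71000) / (-8.12315 − 15.95381) = 2.82000 − (7.22960)/(-24.07696) = 3.12027
p(3.12027) = -2.24749
z₃ = 3.12027 − (-2.24749)·(3.12027 − 2.82000) / (-2.24749 − (-8.12315)) = 3.12027 − (-0.67486)/(5.87566) = 3.23513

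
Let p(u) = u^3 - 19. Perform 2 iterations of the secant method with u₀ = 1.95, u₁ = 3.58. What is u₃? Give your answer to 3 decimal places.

2.603

p(1.95) = -11.58513, p(3.58) = 26.88271
u₂ = 3.58000 − 26.88271·(3.58000 − 1.95000) / (26.88271 − (-11.58513)) = 3.58000 − (43.81882)/(38.46784) = 2.44090
p(2.44090) = -4.45719
u₃ = 2.44090 − (-4.45719)·(2.44090 − 3.58000) / (-4.45719 − 26.88271) = 2.44090 − (5.07719)/(-31.33990) = 2.60290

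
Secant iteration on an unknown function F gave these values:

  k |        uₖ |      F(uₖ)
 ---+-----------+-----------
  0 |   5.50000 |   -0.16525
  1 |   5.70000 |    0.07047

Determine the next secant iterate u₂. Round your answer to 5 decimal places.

5.64021

u₂ = 5.70000 − 0.07047·(5.70000 − 5.50000) / (0.07047 − (-0.16525))
   = 5.70000 − (0.0140940)/(0.2357200) = 5.6402087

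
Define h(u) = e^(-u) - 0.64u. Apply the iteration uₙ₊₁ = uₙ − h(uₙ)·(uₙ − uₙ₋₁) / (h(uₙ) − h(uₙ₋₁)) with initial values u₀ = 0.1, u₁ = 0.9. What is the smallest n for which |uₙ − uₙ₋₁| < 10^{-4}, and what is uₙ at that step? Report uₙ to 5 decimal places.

h(0.1) = 0.8408374, h(0.9) = -0.1694303
u₂ = 0.9000000 − (-0.1694303)·(0.8000000)/(-1.0102678) = 0.7658333;  |Δ| = 0.1341667
h(0.7658333) = -0.0251870
u₃ = 0.7658333 − (-0.0251870)·(-0.1341667)/(0.1442433) = 0.7424058;  |Δ| = 0.0234275
h(0.7424058) = 0.0008277
u₄ = 0.7424058 − 0.0008277·(-0.0234275)/(0.0260147) = 0.7431512;  |Δ| = 0.0007454
h(0.7431512) = -0.0000040
u₅ = 0.7431512 − (-0.0000040)·(0.0007454)/(-0.0008317) = 0.7431476;  |Δ| = 0.0000036
|u₅ − u₄| = 0.0000036 < 10^{-4}

n = 5, uₙ = 0.74315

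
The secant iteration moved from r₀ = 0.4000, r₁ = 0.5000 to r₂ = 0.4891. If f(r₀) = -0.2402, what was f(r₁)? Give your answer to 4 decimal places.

0.0294

The secant line through (0.4000, -0.2402) and (0.5000, f(r₁)) crosses zero at r₂ = 0.4891.
So (0.4000, -0.2402), (0.5000, f(r₁)), (0.4891, 0) are collinear:
f(r₁) = -0.2402 · (0.5000 − 0.4891) / (0.4000 − 0.4891) = -0.2402 · (0.010900)/(-0.089100) = 0.029385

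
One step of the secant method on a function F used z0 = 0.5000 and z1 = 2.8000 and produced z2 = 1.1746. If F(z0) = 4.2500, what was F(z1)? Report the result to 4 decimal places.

The secant line through (0.5000, 4.2500) and (2.8000, F(z1)) crosses zero at z2 = 1.1746.
So (0.5000, 4.2500), (2.8000, F(z1)), (1.1746, 0) are collinear:
F(z1) = 4.2500 · (2.8000 − 1.1746) / (0.5000 − 1.1746) = 4.2500 · (1.625400)/(-0.674600) = -10.240068

-10.2401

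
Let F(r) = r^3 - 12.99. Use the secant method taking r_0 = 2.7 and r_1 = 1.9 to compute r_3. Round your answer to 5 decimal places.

F(2.7) = 6.6930000, F(1.9) = -6.1310000
r_2 = 1.9000000 − (-6.1310000)·(1.9000000 − 2.7000000) / (-6.1310000 − 6.6930000) = 1.9000000 − (4.9048000)/(-12.8240000) = 2.2824704
F(2.2824704) = -1.0990804
r_3 = 2.2824704 − (-1.0990804)·(2.2824704 − 1.9000000) / (-1.0990804 − (-6.1310000)) = 2.2824704 − (-0.4203657)/(5.0319196) = 2.3660102

2.36601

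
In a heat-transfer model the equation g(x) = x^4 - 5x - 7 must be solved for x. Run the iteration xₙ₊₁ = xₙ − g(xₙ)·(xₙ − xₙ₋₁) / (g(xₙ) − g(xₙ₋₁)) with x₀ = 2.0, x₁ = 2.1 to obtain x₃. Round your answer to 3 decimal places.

2.036

g(2.0) = -1.00000, g(2.1) = 1.94810
x₂ = 2.10000 − 1.94810·(2.10000 − 2.00000) / (1.94810 − (-1.00000)) = 2.10000 − (0.19481)/(2.94810) = 2.03392
g(2.03392) = -0.05623
x₃ = 2.03392 − (-0.05623)·(2.03392 − 2.10000) / (-0.05623 − 1.94810) = 2.03392 − (0.00372)/(-2.00433) = 2.03577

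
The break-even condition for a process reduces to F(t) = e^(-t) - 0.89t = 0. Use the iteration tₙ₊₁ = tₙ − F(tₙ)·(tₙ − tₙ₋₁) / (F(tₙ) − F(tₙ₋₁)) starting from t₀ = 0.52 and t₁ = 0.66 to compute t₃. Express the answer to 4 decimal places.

0.6103

F(0.52) = 0.131721, F(0.66) = -0.070549
t₂ = 0.660000 − (-0.070549)·(0.660000 − 0.520000) / (-0.070549 − 0.131721) = 0.660000 − (-0.009877)/(-0.202269) = 0.611170
F(0.611170) = -0.001226
t₃ = 0.611170 − (-0.001226)·(0.611170 − 0.660000) / (-0.001226 − (-0.070549)) = 0.611170 − (0.000060)/(0.069323) = 0.610307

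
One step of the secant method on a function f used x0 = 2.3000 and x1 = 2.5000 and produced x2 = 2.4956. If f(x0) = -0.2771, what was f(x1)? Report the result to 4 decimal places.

0.0062

The secant line through (2.3000, -0.2771) and (2.5000, f(x1)) crosses zero at x2 = 2.4956.
So (2.3000, -0.2771), (2.5000, f(x1)), (2.4956, 0) are collinear:
f(x1) = -0.2771 · (2.5000 − 2.4956) / (2.3000 − 2.4956) = -0.2771 · (0.004400)/(-0.195600) = 0.006233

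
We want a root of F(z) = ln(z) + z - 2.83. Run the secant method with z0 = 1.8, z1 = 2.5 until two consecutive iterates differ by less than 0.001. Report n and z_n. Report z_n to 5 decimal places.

n = 4, z_n = 2.09192

F(1.8) = -0.4422133, F(2.5) = 0.5862907
z2 = 2.5000000 − 0.5862907·(0.7000000)/(1.0285041) = 2.1009705;  |Δ| = 0.3990295
F(2.1009705) = 0.0133698
z3 = 2.1009705 − 0.0133698·(-0.3990295)/(-0.5729209) = 2.0916586;  |Δ| = 0.0093118
F(2.0916586) = -0.0003840
z4 = 2.0916586 − (-0.0003840)·(-0.0093118)/(-0.0137539) = 2.0919186;  |Δ| = 0.0002600
|z4 − z3| = 0.0002600 < 0.001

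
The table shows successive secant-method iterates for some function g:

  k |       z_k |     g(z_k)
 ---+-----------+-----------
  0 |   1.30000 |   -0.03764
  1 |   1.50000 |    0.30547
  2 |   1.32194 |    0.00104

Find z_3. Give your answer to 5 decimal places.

1.32133

z_3 = 1.32194 − 0.00104·(1.32194 − 1.50000) / (0.00104 − 0.30547)
   = 1.32194 − (-0.0001852)/(-0.3044300) = 1.3213317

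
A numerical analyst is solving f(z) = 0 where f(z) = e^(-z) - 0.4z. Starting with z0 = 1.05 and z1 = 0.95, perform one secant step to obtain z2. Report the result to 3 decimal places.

f(1.05) = -0.07006, f(0.95) = 0.00674
z2 = 0.95000 − 0.00674·(0.95000 − 1.05000) / (0.00674 − (-0.07006)) = 0.95000 − (-0.00067)/(0.07680) = 0.95878

0.959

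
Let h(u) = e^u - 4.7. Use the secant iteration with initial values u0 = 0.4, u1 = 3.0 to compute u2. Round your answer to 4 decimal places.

0.8486

h(0.4) = -3.208175, h(3.0) = 15.385537
u2 = 3.000000 − 15.385537·(3.000000 − 0.400000) / (15.385537 − (-3.208175)) = 3.000000 − (40.002396)/(18.593712) = 0.848606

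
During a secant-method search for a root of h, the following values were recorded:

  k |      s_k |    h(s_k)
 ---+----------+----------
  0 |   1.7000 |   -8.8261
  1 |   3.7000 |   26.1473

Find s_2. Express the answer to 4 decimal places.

2.2047

s_2 = 3.7000 − 26.1473·(3.7000 − 1.7000) / (26.1473 − (-8.8261))
   = 3.7000 − (52.294600)/(34.973400) = 2.204732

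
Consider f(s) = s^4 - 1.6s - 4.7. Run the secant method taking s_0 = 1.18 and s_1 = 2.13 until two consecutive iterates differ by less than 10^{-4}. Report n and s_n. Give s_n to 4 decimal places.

n = 7, s_n = 1.6456

f(1.18) = -4.649222, f(2.13) = 12.475462
s_2 = 2.130000 − 12.475462·(0.950000)/(17.124684) = 1.437918;  |Δ| = 0.692082
f(1.437918) = -2.725667
s_3 = 1.437918 − (-2.725667)·(-0.692082)/(-15.201129) = 1.562013;  |Δ| = 0.124095
f(1.562013) = -1.246185
s_4 = 1.562013 − (-1.246185)·(0.124095)/(1.479482) = 1.666540;  |Δ| = 0.104527
f(1.666540) = 0.347234
s_5 = 1.666540 − 0.347234·(0.104527)/(1.593419) = 1.643761;  |Δ| = 0.022778
f(1.643761) = -0.029476
s_6 = 1.643761 − (-0.029476)·(-0.022778)/(-0.376710) = 1.645544;  |Δ| = 0.001782
f(1.645544) = -0.000613
s_7 = 1.645544 − (-0.000613)·(0.001782)/(0.028863) = 1.645582;  |Δ| = 0.000038
|s_7 − s_6| = 0.000038 < 10^{-4}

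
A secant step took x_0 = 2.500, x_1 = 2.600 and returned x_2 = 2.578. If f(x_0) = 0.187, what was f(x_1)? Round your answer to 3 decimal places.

-0.053

The secant line through (2.500, 0.187) and (2.600, f(x_1)) crosses zero at x_2 = 2.578.
So (2.500, 0.187), (2.600, f(x_1)), (2.578, 0) are collinear:
f(x_1) = 0.187 · (2.600 − 2.578) / (2.500 − 2.578) = 0.187 · (0.02200)/(-0.07800) = -0.05274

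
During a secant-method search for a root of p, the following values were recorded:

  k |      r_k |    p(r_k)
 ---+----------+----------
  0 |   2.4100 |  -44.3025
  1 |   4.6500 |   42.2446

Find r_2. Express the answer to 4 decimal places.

3.5566

r_2 = 4.6500 − 42.2446·(4.6500 − 2.4100) / (42.2446 − (-44.3025))
   = 4.6500 − (94.627904)/(86.547100) = 3.556631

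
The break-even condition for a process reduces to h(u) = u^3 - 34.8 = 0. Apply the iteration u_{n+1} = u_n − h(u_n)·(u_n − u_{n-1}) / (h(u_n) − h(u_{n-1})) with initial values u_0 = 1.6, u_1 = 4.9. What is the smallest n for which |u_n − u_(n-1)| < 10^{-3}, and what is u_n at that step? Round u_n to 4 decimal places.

n = 7, u_n = 3.2648

h(1.6) = -30.704000, h(4.9) = 82.849000
u_2 = 4.900000 − 82.849000·(3.300000)/(113.553000) = 2.492299;  |Δ| = 2.407701
h(2.492299) = -19.318954
u_3 = 2.492299 − (-19.318954)·(-2.407701)/(-102.167954) = 2.947571;  |Δ| = 0.455273
h(2.947571) = -9.190979
u_4 = 2.947571 − (-9.190979)·(0.455273)/(10.127975) = 3.360724;  |Δ| = 0.413153
h(3.360724) = 3.157586
u_5 = 3.360724 − 3.157586·(0.413153)/(12.348564) = 3.255079;  |Δ| = 0.105645
h(3.255079) = -0.310682
u_6 = 3.255079 − (-0.310682)·(-0.105645)/(-3.468268) = 3.264543;  |Δ| = 0.009464
h(3.264543) = -0.008993
u_7 = 3.264543 − (-0.008993)·(0.009464)/(0.301689) = 3.264825;  |Δ| = 0.000282
|u_7 − u_6| = 0.000282 < 10^{-3}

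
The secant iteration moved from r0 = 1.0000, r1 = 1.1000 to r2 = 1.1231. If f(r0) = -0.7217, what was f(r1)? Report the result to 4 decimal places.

-0.1354

The secant line through (1.0000, -0.7217) and (1.1000, f(r1)) crosses zero at r2 = 1.1231.
So (1.0000, -0.7217), (1.1000, f(r1)), (1.1231, 0) are collinear:
f(r1) = -0.7217 · (1.1000 − 1.1231) / (1.0000 − 1.1231) = -0.7217 · (-0.023100)/(-0.123100) = -0.135429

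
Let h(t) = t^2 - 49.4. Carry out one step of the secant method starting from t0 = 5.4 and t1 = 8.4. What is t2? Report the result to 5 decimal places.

h(5.4) = -20.2400000, h(8.4) = 21.1600000
t2 = 8.4000000 − 21.1600000·(8.4000000 − 5.4000000) / (21.1600000 − (-20.2400000)) = 8.4000000 − (63.4800000)/(41.4000000) = 6.8666667

6.86667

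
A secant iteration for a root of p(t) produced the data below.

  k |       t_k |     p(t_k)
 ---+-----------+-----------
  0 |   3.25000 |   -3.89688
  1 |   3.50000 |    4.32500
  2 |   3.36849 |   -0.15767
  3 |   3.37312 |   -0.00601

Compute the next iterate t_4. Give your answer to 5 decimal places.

t_4 = 3.37312 − (-0.00601)·(3.37312 − 3.36849) / (-0.00601 − (-0.15767))
   = 3.37312 − (-0.0000278)/(0.1516600) = 3.3733035

3.37330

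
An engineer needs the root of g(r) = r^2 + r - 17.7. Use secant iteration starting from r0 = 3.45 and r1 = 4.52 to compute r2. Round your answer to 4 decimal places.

g(3.45) = -2.347500, g(4.52) = 7.250400
r2 = 4.520000 − 7.250400·(4.520000 − 3.450000) / (7.250400 − (-2.347500)) = 4.520000 − (7.757928)/(9.597900) = 3.711706

3.7117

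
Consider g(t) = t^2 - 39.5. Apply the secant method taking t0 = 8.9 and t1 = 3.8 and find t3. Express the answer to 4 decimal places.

g(8.9) = 39.710000, g(3.8) = -25.060000
t2 = 3.800000 − (-25.060000)·(3.800000 − 8.900000) / (-25.060000 − 39.710000) = 3.800000 − (127.806000)/(-64.770000) = 5.773228
g(5.773228) = -6.169834
t3 = 5.773228 − (-6.169834)·(5.773228 − 3.800000) / (-6.169834 − (-25.060000)) = 5.773228 − (-12.174492)/(18.890166) = 6.417717

6.4177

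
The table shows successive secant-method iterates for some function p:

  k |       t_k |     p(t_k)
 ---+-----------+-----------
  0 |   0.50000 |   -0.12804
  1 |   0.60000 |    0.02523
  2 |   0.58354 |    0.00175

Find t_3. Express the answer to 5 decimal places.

t_3 = 0.58354 − 0.00175·(0.58354 − 0.60000) / (0.00175 − 0.02523)
   = 0.58354 − (-0.0000288)/(-0.0234800) = 0.5823132

0.58231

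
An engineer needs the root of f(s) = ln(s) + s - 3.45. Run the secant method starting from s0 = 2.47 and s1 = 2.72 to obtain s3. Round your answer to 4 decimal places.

f(2.47) = -0.075782, f(2.72) = 0.270632
s2 = 2.720000 − 0.270632·(2.720000 − 2.470000) / (0.270632 − (-0.075782)) = 2.720000 − (0.067658)/(0.346414) = 2.524690
f(2.524690) = 0.000809
s3 = 2.524690 − 0.000809·(2.524690 − 2.720000) / (0.000809 − 0.270632) = 2.524690 − (-0.000158)/(-0.269823) = 2.524105

2.5241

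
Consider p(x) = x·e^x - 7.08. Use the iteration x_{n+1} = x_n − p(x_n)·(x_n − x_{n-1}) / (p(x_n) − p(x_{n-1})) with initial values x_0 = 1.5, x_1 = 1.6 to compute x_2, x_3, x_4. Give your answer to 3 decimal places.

1.530, 1.531, 1.531

p(1.5) = -0.35747, p(1.6) = 0.84485
x_2 = 1.60000 − 0.84485·(1.60000 − 1.50000) / (0.84485 − (-0.35747)) = 1.60000 − (0.08449)/(1.20232) = 1.52973
p(1.52973) = -0.01733
x_3 = 1.52973 − (-0.01733)·(1.52973 − 1.60000) / (-0.01733 − 0.84485) = 1.52973 − (0.00122)/(-0.86218) = 1.53114
p(1.53114) = -0.00082
x_4 = 1.53114 − (-0.00082)·(1.53114 − 1.52973) / (-0.00082 − (-0.01733)) = 1.53114 − (0.00000)/(0.01651) = 1.53121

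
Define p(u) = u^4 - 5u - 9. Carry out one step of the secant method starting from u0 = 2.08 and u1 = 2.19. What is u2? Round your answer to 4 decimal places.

p(2.08) = -0.682263, p(2.19) = 3.052575
u2 = 2.190000 − 3.052575·(2.190000 − 2.080000) / (3.052575 − (-0.682263)) = 2.190000 − (0.335783)/(3.734838) = 2.100094

2.1001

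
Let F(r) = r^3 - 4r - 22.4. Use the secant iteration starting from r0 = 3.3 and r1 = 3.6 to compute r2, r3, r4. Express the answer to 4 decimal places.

F(3.3) = 0.337000, F(3.6) = 9.856000
r2 = 3.600000 − 9.856000·(3.600000 − 3.300000) / (9.856000 − 0.337000) = 3.600000 − (2.956800)/(9.519000) = 3.289379
F(3.289379) = 0.033615
r3 = 3.289379 − 0.033615·(3.289379 − 3.600000) / (0.033615 − 9.856000) = 3.289379 − (-0.010442)/(-9.822385) = 3.288316
F(3.288316) = 0.003372
r4 = 3.288316 − 0.003372·(3.288316 − 3.289379) / (0.003372 − 0.033615) = 3.288316 − (-0.000004)/(-0.030243) = 3.288198

3.2894, 3.2883, 3.2882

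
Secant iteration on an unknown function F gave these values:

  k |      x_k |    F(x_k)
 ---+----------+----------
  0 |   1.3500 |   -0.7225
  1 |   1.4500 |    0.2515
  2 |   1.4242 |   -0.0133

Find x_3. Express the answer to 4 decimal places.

x_3 = 1.4242 − (-0.0133)·(1.4242 − 1.4500) / (-0.0133 − 0.2515)
   = 1.4242 − (0.000343)/(-0.264800) = 1.425496

1.4255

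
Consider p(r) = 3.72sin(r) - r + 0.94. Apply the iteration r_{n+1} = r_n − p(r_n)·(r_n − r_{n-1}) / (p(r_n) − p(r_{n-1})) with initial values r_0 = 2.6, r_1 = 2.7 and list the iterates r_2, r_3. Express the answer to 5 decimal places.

2.66023, 2.66071

p(2.6) = 0.2576651, p(2.7) = -0.1701468
r_2 = 2.7000000 − (-0.1701468)·(2.7000000 − 2.6000000) / (-0.1701468 − 0.2576651) = 2.7000000 − (-0.0170147)/(-0.4278119) = 2.6602286
p(2.6602286) = 0.0020892
r_3 = 2.6602286 − 0.0020892·(2.6602286 − 2.7000000) / (0.0020892 − (-0.1701468)) = 2.6602286 − (-0.0000831)/(0.1722361) = 2.6607110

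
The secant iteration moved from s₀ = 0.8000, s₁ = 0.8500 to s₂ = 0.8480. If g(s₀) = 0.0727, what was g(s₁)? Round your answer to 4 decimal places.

-0.0030

The secant line through (0.8000, 0.0727) and (0.8500, g(s₁)) crosses zero at s₂ = 0.8480.
So (0.8000, 0.0727), (0.8500, g(s₁)), (0.8480, 0) are collinear:
g(s₁) = 0.0727 · (0.8500 − 0.8480) / (0.8000 − 0.8480) = 0.0727 · (0.002000)/(-0.048000) = -0.003029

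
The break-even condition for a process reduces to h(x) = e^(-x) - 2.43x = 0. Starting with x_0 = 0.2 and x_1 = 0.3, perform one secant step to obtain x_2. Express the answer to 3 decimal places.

h(0.2) = 0.33273, h(0.3) = 0.01182
x_2 = 0.30000 − 0.01182·(0.30000 − 0.20000) / (0.01182 − 0.33273) = 0.30000 − (0.00118)/(-0.32091) = 0.30368

0.304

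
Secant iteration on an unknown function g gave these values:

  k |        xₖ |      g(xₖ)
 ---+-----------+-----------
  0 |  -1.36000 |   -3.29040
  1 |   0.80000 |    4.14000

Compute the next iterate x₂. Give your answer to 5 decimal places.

x₂ = 0.80000 − 4.14000·(0.80000 − (-1.36000)) / (4.14000 − (-3.29040))
   = 0.80000 − (8.9424000)/(7.4304000) = -0.4034884

-0.40349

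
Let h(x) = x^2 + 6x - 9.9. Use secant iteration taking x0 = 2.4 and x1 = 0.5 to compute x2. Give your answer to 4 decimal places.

h(2.4) = 10.260000, h(0.5) = -6.650000
x2 = 0.500000 − (-6.650000)·(0.500000 − 2.400000) / (-6.650000 − 10.260000) = 0.500000 − (12.635000)/(-16.910000) = 1.247191

1.2472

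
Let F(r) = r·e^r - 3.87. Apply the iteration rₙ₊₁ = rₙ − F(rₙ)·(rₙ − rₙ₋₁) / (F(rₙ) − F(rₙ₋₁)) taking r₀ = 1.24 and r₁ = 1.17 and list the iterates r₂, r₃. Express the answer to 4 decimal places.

1.1836, 1.1842

F(1.24) = 0.414961, F(1.17) = -0.100269
r₂ = 1.170000 − (-0.100269)·(1.170000 − 1.240000) / (-0.100269 − 0.414961) = 1.170000 − (0.007019)/(-0.515229) = 1.183623
F(1.183623) = -0.004069
r₃ = 1.183623 − (-0.004069)·(1.183623 − 1.170000) / (-0.004069 − (-0.100269)) = 1.183623 − (-0.000055)/(0.096199) = 1.184199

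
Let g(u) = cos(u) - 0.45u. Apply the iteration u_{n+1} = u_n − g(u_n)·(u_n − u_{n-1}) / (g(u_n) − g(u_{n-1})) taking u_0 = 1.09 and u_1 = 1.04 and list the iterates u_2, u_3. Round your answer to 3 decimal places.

g(1.09) = -0.02801, g(1.04) = 0.03822
u_2 = 1.04000 − 0.03822·(1.04000 − 1.09000) / (0.03822 − (-0.02801)) = 1.04000 − (-0.00191)/(0.06623) = 1.06885
g(1.06885) = 0.00015
u_3 = 1.06885 − 0.00015·(1.06885 − 1.04000) / (0.00015 − 0.03822) = 1.06885 − (0.00000)/(-0.03807) = 1.06896

1.069, 1.069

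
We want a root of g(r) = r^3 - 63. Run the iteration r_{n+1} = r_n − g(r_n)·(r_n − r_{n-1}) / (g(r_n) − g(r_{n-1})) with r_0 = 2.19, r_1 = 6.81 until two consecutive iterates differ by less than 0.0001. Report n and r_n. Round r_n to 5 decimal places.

n = 8, r_n = 3.97906

g(2.19) = -52.4965410, g(6.81) = 252.8212410
r_2 = 6.8100000 − 252.8212410·(4.6200000)/(305.3177820) = 2.9843659;  |Δ| = 3.8256341
g(2.9843659) = -36.4199260
r_3 = 2.9843659 − (-36.4199260)·(-3.8256341)/(-289.2411670) = 3.4660722;  |Δ| = 0.4817064
g(3.4660722) = -21.3597985
r_4 = 3.4660722 − (-21.3597985)·(0.4817064)/(15.0601276) = 4.1492770;  |Δ| = 0.6832048
g(4.1492770) = 8.4360254
r_5 = 4.1492770 − 8.4360254·(0.6832048)/(29.7958239) = 3.9558427;  |Δ| = 0.1934342
g(3.9558427) = -1.0962361
r_6 = 3.9558427 − (-1.0962361)·(-0.1934342)/(-9.5322615) = 3.9780882;  |Δ| = 0.0222455
g(3.9780882) = -0.0460150
r_7 = 3.9780882 − (-0.0460150)·(0.0222455)/(1.0502212) = 3.9790629;  |Δ| = 0.0009747
g(3.9790629) = 0.0002696
r_8 = 3.9790629 − 0.0002696·(0.0009747)/(0.0462846) = 3.9790572;  |Δ| = 0.0000057
|r_8 − r_7| = 0.0000057 < 0.0001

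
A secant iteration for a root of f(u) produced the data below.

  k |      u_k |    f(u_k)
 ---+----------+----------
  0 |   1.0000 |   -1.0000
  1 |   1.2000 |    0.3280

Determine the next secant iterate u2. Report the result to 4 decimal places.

u2 = 1.2000 − 0.3280·(1.2000 − 1.0000) / (0.3280 − (-1.0000))
   = 1.2000 − (0.065600)/(1.328000) = 1.150602

1.1506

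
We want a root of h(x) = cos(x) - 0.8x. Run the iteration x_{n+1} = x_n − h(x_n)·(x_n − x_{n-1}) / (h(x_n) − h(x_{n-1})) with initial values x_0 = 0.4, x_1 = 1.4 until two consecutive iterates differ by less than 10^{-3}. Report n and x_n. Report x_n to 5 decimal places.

h(0.4) = 0.6010610, h(1.4) = -0.9500329
x_2 = 1.4000000 − (-0.9500329)·(1.0000000)/(-1.5510939) = 0.7875078;  |Δ| = 0.6124922
h(0.7875078) = 0.0756072
x_3 = 0.7875078 − 0.0756072·(-0.6124922)/(1.0256401) = 0.8326590;  |Δ| = 0.0451511
h(0.8326590) = 0.0067841
x_4 = 0.8326590 − 0.0067841·(0.0451511)/(-0.0688231) = 0.8371096;  |Δ| = 0.0044507
h(0.8371096) = -0.0000754
x_5 = 0.8371096 − (-0.0000754)·(0.0044507)/(-0.0068594) = 0.8370607;  |Δ| = 0.0000489
|x_5 − x_4| = 0.0000489 < 10^{-3}

n = 5, x_n = 0.83706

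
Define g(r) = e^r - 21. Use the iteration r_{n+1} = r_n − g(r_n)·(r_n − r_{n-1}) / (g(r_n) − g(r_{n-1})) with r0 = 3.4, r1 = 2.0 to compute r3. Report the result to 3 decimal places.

g(3.4) = 8.96410, g(2.0) = -13.61094
r2 = 2.00000 − (-13.61094)·(2.00000 − 3.40000) / (-13.61094 − 8.96410) = 2.00000 − (19.05532)/(-22.57504) = 2.84409
g(2.84409) = -3.81412
r3 = 2.84409 − (-3.81412)·(2.84409 − 2.00000) / (-3.81412 − (-13.61094)) = 2.84409 − (-3.21946)/(9.79682) = 3.17271

3.173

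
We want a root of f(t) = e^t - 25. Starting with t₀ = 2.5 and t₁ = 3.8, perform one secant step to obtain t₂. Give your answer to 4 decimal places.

3.0124

f(2.5) = -12.817506, f(3.8) = 19.701184
t₂ = 3.800000 − 19.701184·(3.800000 − 2.500000) / (19.701184 − (-12.817506)) = 3.800000 − (25.611540)/(32.518691) = 3.012406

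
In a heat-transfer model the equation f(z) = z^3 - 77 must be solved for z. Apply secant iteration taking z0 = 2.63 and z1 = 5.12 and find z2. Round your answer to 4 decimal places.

3.8921

f(2.63) = -58.808553, f(5.12) = 57.217728
z2 = 5.120000 − 57.217728·(5.120000 − 2.630000) / (57.217728 − (-58.808553)) = 5.120000 − (142.472143)/(116.026281) = 3.892070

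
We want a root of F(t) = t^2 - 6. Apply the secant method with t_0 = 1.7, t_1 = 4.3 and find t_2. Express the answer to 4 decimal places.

2.2183

F(1.7) = -3.110000, F(4.3) = 12.490000
t_2 = 4.300000 − 12.490000·(4.300000 − 1.700000) / (12.490000 − (-3.110000)) = 4.300000 − (32.474000)/(15.600000) = 2.218333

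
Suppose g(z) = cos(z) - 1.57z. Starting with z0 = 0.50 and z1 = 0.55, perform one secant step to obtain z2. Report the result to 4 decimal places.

g(0.50) = 0.092583, g(0.55) = -0.010975
z2 = 0.550000 − (-0.010975)·(0.550000 − 0.500000) / (-0.010975 − 0.092583) = 0.550000 − (-0.000549)/(-0.103558) = 0.544701

0.5447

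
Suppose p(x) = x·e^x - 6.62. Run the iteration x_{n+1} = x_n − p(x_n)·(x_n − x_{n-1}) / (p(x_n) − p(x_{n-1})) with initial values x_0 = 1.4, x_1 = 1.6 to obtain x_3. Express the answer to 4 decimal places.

p(1.4) = -0.942720, p(1.6) = 1.304852
x_2 = 1.600000 − 1.304852·(1.600000 − 1.400000) / (1.304852 − (-0.942720)) = 1.600000 − (0.260970)/(2.247572) = 1.483888
p(1.483888) = -0.075968
x_3 = 1.483888 − (-0.075968)·(1.483888 − 1.600000) / (-0.075968 − 1.304852) = 1.483888 − (0.008821)/(-1.380820) = 1.490276

1.4903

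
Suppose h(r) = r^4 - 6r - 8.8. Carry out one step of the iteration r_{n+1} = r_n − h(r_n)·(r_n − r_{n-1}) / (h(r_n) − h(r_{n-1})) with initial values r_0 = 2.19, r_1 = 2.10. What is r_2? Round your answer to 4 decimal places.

h(2.19) = 1.062575, h(2.10) = -1.951900
r_2 = 2.100000 − (-1.951900)·(2.100000 − 2.190000) / (-1.951900 − 1.062575) = 2.100000 − (0.175671)/(-3.014475) = 2.158276

2.1583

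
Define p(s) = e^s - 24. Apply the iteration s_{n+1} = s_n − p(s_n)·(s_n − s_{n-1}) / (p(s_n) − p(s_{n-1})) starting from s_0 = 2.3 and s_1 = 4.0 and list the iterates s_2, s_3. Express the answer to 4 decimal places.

p(2.3) = -14.025818, p(4.0) = 30.598150
s_2 = 4.000000 − 30.598150·(4.000000 − 2.300000) / (30.598150 − (-14.025818)) = 4.000000 − (52.016855)/(44.623968) = 2.834329
p(2.834329) = -6.981020
s_3 = 2.834329 − (-6.981020)·(2.834329 − 4.000000) / (-6.981020 − 30.598150) = 2.834329 − (8.137570)/(-37.579170) = 3.050874

2.8343, 3.0509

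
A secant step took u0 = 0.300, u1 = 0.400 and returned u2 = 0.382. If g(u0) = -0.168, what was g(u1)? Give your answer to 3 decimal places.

The secant line through (0.300, -0.168) and (0.400, g(u1)) crosses zero at u2 = 0.382.
So (0.300, -0.168), (0.400, g(u1)), (0.382, 0) are collinear:
g(u1) = -0.168 · (0.400 − 0.382) / (0.300 − 0.382) = -0.168 · (0.01800)/(-0.08200) = 0.03688

0.037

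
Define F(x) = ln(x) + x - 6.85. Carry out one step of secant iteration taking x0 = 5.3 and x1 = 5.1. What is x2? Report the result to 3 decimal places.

5.201

F(5.3) = 0.11771, F(5.1) = -0.12076
x2 = 5.10000 − (-0.12076)·(5.10000 − 5.30000) / (-0.12076 − 0.11771) = 5.10000 − (0.02415)/(-0.23847) = 5.20128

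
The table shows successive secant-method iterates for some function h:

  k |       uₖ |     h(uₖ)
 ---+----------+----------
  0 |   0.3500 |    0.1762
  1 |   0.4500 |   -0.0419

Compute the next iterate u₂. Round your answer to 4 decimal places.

0.4308

u₂ = 0.4500 − (-0.0419)·(0.4500 − 0.3500) / (-0.0419 − 0.1762)
   = 0.4500 − (-0.004190)/(-0.218100) = 0.430789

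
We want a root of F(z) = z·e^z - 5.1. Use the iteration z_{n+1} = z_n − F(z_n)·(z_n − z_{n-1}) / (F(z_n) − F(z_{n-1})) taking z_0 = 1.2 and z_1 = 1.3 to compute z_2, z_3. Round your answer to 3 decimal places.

F(1.2) = -1.11586, F(1.3) = -0.32991
z_2 = 1.30000 − (-0.32991)·(1.30000 − 1.20000) / (-0.32991 − (-1.11586)) = 1.30000 − (-0.03299)/(0.78595) = 1.34198
F(1.34198) = 0.03521
z_3 = 1.34198 − 0.03521·(1.34198 − 1.30000) / (0.03521 − (-0.32991)) = 1.34198 − (0.00148)/(0.36512) = 1.33793

1.342, 1.338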